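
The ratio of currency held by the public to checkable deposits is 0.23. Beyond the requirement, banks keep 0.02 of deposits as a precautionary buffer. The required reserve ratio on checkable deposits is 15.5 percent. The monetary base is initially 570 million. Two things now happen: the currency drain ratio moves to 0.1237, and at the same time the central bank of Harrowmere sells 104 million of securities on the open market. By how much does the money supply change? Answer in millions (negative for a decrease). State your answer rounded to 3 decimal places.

21.966 million

Before: m₁ = (1 + 0.23) / (0.155 + 0.02 + 0.23) ≈ 3.0370370, MB₁ = 570, so M₁ = 3.0370370 × 570 ≈ 1731.1111 million.
After: m₂ = (1 + 0.1237) / (0.155 + 0.02 + 0.1237) ≈ 3.7619685, MB₂ = 570 − 104 = 466, so M₂ = 3.7619685 × 466 ≈ 1753.0773 million.
ΔM = M₂ − M₁ = 1753.0773 − 1731.1111 = 21.9662 million.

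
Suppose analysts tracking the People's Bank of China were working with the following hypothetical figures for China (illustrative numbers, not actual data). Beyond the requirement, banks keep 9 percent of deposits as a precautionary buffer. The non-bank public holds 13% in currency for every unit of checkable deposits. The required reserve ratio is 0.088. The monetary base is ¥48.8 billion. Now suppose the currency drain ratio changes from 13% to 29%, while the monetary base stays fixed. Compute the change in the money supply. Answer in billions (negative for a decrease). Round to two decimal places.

-44.53 billion

Initially m₁ = (1 + 0.13) / (0.088 + 0.09 + 0.13) ≈ 3.66883, so M₁ = 3.66883 × 48.8 ≈ 179.0389 billion.
After the change m₂ = (1 + 0.29) / (0.088 + 0.09 + 0.29) ≈ 2.75641, so M₂ = 2.75641 × 48.8 ≈ 134.5128 billion.
ΔM = M₂ − M₁ = 134.5128 − 179.0389 = -44.5261 billion.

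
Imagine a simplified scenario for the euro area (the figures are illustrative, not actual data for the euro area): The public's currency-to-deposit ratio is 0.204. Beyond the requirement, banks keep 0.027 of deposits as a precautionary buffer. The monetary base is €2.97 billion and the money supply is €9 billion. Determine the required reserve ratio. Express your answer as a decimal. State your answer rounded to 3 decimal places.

0.166

Using m = M/MB = 9/2.97 ≈ 3.030303. Since m = (1 + c)/(c + rr + e), the denominator satisfies c + rr + e = (1 + c)/m = (1 + 0.204) / 3.030303 ≈ 0.397320.
With c = 0.204 and e = 0.027, the required reserve ratio is 0.397320 − 0.204 − 0.027 = 0.16632.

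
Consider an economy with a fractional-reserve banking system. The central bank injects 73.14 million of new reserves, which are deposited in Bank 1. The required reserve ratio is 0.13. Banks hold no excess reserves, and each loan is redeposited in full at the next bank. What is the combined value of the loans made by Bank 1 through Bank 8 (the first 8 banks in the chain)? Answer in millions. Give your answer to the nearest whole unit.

Bank i lends (1 − rr)^i of the original deposit: Bank 1 lends 73.14·0.8700 = 63.6318, Bank 2 lends 73.14·0.8700² ≈ 55.3597, and so on.
Summing a geometric series: total = 73.14·[0.8700·(1 − 0.8700^8) / (1 − 0.8700)] ≈ 328.8239 million.

329 million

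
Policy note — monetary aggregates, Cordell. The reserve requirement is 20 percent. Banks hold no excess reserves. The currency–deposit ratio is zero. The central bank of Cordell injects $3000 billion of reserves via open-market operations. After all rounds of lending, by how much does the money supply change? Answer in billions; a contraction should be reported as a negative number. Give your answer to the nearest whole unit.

$15000 billion

The simple money multiplier is m = 1/rr = 1/0.2 = 5.
An open-market purchase increases the monetary base by 3000 billion, so ΔM = m × ΔMB = 5 × 3000 = 15000 billion.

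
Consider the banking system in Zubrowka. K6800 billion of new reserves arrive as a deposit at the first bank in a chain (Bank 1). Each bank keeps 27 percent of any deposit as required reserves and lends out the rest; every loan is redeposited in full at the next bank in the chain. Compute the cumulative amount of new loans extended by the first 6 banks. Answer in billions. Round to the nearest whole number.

Bank i lends (1 − rr)^i of the original deposit: Bank 1 lends 6800·0.7300 = 4964.0000, Bank 2 lends 6800·0.7300² = 3623.7200, and so on.
Summing a geometric series: total = 6800·[0.7300·(1 − 0.7300^6) / (1 − 0.7300)] ≈ 15602.8774 billion.

K15603 billion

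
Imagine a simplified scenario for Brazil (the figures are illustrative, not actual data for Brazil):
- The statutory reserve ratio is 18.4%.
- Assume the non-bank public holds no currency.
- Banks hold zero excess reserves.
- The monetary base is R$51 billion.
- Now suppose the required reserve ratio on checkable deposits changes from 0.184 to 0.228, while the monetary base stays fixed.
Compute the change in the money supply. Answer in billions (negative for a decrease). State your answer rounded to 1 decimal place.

Initially m₁ = 1 / (0.184) ≈ 5.4348, so M₁ = 5.4348 × 51 = 277.1748 billion.
After the change m₂ = 1 / (0.228) ≈ 4.3860, so M₂ = 4.3860 × 51 = 223.686 billion.
ΔM = M₂ − M₁ = 223.686 − 277.1748 = -53.4888 billion.

-53.5 billion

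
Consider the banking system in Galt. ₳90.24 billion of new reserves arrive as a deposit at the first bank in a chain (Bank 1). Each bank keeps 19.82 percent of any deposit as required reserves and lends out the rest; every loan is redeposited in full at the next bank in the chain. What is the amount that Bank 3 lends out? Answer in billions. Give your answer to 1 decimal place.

₳46.5 billion

Each bank lends a fraction (1 − rr) = 0.8018 of the deposit it receives, so Bank 3 receives 90.24·0.8018^2 and lends 90.24·0.8018^3 ≈ 46.5155 billion.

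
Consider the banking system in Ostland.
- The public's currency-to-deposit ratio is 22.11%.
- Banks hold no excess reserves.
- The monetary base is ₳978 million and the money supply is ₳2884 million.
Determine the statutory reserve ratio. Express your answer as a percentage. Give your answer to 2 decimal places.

Using m = M/MB = 2884/978 ≈ 2.948875. Since m = (1 + c)/(c + rr + e), the denominator satisfies c + rr + e = (1 + c)/m = (1 + 0.2211) / 2.948875 ≈ 0.414090.
With c = 0.2211 and e = 0, the statutory reserve ratio is 0.414090 − 0.2211 − 0 = 0.19299.

19.30%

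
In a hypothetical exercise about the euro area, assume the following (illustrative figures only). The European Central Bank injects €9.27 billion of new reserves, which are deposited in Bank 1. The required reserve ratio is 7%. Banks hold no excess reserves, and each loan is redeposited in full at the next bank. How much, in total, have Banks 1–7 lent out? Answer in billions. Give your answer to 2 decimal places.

Bank i lends (1 − rr)^i of the original deposit: Bank 1 lends 9.27·0.9300 = 8.6211, Bank 2 lends 9.27·0.9300² ≈ 8.0176, and so on.
Summing a geometric series: total = 9.27·[0.9300·(1 − 0.9300^7) / (1 − 0.9300)] ≈ 49.0540 billion.

€49.05 billion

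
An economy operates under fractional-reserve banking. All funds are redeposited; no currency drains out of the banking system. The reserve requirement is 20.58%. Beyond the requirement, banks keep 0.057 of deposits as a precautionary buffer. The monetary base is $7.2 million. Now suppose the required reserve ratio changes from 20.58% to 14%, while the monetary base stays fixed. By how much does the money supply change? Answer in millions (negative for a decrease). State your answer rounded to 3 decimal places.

$9.151 million

Initially m₁ = 1 / (0.2058 + 0.057) ≈ 3.80518, so M₁ = 3.80518 × 7.2 ≈ 27.3973 million.
After the change m₂ = 1 / (0.14 + 0.057) ≈ 5.07614, so M₂ = 5.07614 × 7.2 ≈ 36.5482 million.
ΔM = M₂ − M₁ = 36.5482 − 27.3973 = 9.1509 million.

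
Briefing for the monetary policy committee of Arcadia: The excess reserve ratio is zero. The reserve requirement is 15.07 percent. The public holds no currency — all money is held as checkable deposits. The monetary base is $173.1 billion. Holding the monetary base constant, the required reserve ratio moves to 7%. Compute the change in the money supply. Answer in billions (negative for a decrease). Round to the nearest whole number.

Initially m₁ = 1 / (0.1507) ≈ 6.6357, so M₁ = 6.6357 × 173.1 ≈ 1148.6397 billion.
After the change m₂ = 1 / (0.07) ≈ 14.2857, so M₂ = 14.2857 × 173.1 ≈ 2472.8547 billion.
ΔM = M₂ − M₁ = 2472.8547 − 1148.6397 = 1324.215 billion.

$1324 billion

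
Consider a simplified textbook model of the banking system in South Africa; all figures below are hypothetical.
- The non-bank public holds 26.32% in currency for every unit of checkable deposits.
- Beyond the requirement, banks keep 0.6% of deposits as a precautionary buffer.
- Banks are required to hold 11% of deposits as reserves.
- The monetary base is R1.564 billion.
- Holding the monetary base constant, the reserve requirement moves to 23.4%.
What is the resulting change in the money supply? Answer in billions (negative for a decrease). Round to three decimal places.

Initially m₁ = (1 + 0.2632) / (0.11 + 0.006 + 0.2632) ≈ 3.33122, so M₁ = 3.33122 × 1.564 ≈ 5.21 billion.
After the change m₂ = (1 + 0.2632) / (0.234 + 0.006 + 0.2632) ≈ 2.51033, so M₂ = 2.51033 × 1.564 ≈ 3.9262 billion.
ΔM = M₂ − M₁ = 3.9262 − 5.21 = -1.2838 billion.

-1.284 billion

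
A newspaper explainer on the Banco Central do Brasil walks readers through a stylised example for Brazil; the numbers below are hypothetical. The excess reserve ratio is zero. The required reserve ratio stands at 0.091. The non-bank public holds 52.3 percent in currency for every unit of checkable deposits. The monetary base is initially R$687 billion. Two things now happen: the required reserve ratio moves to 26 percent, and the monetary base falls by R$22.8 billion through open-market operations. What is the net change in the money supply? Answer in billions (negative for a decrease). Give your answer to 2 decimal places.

-412.15 billion

Before: m₁ = (1 + 0.523) / (0.091 + 0.523) ≈ 2.480456, MB₁ = 687, so M₁ = 2.480456 × 687 ≈ 1704.0733 billion.
After: m₂ = (1 + 0.523) / (0.26 + 0.523) ≈ 1.945083, MB₂ = 687 − 22.8 = 664.2, so M₂ = 1.945083 × 664.2 ≈ 1291.9241 billion.
ΔM = M₂ − M₁ = 1291.9241 − 1704.0733 = -412.1492 billion.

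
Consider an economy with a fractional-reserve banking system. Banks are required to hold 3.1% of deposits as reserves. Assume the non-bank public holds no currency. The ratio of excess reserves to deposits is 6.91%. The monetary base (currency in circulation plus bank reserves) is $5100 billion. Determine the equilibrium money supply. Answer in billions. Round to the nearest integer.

$50949 billion

The money multiplier is m = 1 / (rr + e) = 1 / (0.031 + 0.0691) ≈ 9.99001.
So M = m × MB = 9.99001 × 5100 = 50949.051 billion.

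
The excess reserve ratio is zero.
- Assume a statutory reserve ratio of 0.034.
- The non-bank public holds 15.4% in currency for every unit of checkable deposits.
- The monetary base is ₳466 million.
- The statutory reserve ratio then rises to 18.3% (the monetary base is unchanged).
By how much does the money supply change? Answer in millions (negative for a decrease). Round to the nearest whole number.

-1265 million

Initially m₁ = (1 + 0.154) / (0.034 + 0.154) ≈ 6.1383, so M₁ = 6.1383 × 466 = 2860.4478 million.
After the change m₂ = (1 + 0.154) / (0.183 + 0.154) ≈ 3.4243, so M₂ = 3.4243 × 466 = 1595.7238 million.
ΔM = M₂ − M₁ = 1595.7238 − 2860.4478 = -1264.724 million.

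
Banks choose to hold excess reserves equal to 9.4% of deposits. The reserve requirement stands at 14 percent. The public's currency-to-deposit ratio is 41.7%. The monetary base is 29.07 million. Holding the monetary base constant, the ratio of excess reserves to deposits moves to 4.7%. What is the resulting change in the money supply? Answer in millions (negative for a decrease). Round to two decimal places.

4.92 million

Initially m₁ = (1 + 0.417) / (0.14 + 0.094 + 0.417) ≈ 2.17665, so M₁ = 2.17665 × 29.07 ≈ 63.2752 million.
After the change m₂ = (1 + 0.417) / (0.14 + 0.047 + 0.417) ≈ 2.34603, so M₂ = 2.34603 × 29.07 ≈ 68.1991 million.
ΔM = M₂ − M₁ = 68.1991 − 63.2752 = 4.9239 million.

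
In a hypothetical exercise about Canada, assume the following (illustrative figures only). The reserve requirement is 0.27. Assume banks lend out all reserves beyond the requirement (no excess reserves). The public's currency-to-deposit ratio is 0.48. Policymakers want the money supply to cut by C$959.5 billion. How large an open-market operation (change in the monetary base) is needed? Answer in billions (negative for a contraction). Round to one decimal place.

The money multiplier is m = (1 + c) / (rr + c) = (1 + 0.48) / (0.27 + 0.48) ≈ 1.97333.
ΔMB = ΔM / m = (−959.5) / 1.97333 ≈ -486.2339 billion.

-486.2 billion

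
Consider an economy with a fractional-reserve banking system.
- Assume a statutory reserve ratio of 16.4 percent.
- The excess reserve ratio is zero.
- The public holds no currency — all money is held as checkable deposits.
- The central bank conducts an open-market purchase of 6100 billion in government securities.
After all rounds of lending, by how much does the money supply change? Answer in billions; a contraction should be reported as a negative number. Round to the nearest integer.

The simple money multiplier is m = 1/rr = 1/0.164 ≈ 6.09756.
An open-market purchase increases the monetary base by 6100 billion, so ΔM = m × ΔMB = 6.09756 × 6100 = 37195.116 billion.

37195 billion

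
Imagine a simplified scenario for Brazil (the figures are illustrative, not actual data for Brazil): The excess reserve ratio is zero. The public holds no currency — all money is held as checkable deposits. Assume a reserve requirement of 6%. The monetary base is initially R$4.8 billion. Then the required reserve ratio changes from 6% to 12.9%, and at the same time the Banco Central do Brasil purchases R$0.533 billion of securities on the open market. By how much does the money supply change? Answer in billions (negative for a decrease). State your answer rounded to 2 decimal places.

-38.66 billion

Before: m₁ = 1 / (0.06) ≈ 16.6667, MB₁ = 4.8, so M₁ = 16.6667 × 4.8 ≈ 80.0002 billion.
After: m₂ = 1 / (0.129) ≈ 7.7519, MB₂ = 4.8 + 0.533 = 5.333, so M₂ = 7.7519 × 5.333 ≈ 41.3409 billion.
ΔM = M₂ − M₁ = 41.3409 − 80.0002 = -38.6593 billion.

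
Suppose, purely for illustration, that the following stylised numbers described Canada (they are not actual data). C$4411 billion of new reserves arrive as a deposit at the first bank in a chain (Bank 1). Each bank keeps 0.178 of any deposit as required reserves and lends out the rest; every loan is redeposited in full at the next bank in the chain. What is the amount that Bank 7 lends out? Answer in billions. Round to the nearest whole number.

C$1119 billion

Each bank lends a fraction (1 − rr) = 0.8220 of the deposit it receives, so Bank 7 receives 4411·0.8220^6 and lends 4411·0.8220^7 ≈ 1118.5098 billion.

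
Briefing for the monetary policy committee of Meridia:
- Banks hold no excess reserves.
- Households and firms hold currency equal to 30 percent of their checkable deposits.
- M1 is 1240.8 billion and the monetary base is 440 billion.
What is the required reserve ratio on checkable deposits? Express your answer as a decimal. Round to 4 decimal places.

0.1610

Using m = M/MB = 1240.8/440 = 2.820000. Since m = (1 + c)/(c + rr + e), the denominator satisfies c + rr + e = (1 + c)/m = (1 + 0.3) / 2.820000 ≈ 0.460993.
With c = 0.3 and e = 0, the required reserve ratio on checkable deposits is 0.460993 − 0.3 − 0 = 0.160993.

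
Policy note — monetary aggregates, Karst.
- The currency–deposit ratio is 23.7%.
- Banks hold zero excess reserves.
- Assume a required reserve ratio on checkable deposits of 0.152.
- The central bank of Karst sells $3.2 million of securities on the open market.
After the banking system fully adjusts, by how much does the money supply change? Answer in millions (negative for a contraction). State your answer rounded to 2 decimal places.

The money multiplier is m = (1 + c) / (rr + c) = (1 + 0.237) / (0.152 + 0.237) ≈ 3.1799.
The sale removes 3.2 million of base, so ΔM = m × ΔMB = 3.1799 × (−3.2) ≈ -10.1757 million.

-10.18 million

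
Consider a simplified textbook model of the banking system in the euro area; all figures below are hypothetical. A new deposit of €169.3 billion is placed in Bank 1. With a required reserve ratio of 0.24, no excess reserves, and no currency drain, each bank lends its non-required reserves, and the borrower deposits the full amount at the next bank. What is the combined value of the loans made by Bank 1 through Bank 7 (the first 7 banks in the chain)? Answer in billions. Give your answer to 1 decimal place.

Bank i lends (1 − rr)^i of the original deposit: Bank 1 lends 169.3·0.7600 = 128.6680, Bank 2 lends 169.3·0.7600² ≈ 97.7877, and so on.
Summing a geometric series: total = 169.3·[0.7600·(1 − 0.7600^7) / (1 − 0.7600)] ≈ 457.6013 billion.

€457.6 billion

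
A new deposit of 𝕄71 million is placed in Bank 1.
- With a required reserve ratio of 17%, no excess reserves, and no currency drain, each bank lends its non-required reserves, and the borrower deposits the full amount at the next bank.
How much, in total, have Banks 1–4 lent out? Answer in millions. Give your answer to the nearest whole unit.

Bank i lends (1 − rr)^i of the original deposit: Bank 1 lends 71·0.8300 = 58.9300, Bank 2 lends 71·0.8300² = 48.9119, and so on.
Summing a geometric series: total = 71·[0.8300·(1 − 0.8300^4) / (1 − 0.8300)] ≈ 182.1342 million.

𝕄182 million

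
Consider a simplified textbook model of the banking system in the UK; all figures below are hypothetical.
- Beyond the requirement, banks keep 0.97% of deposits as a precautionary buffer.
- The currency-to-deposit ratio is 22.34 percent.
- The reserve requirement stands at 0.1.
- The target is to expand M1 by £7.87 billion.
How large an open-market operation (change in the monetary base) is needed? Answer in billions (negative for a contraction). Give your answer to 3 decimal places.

£2.143 billion

The money multiplier is m = (1 + c) / (rr + e + c) = (1 + 0.2234) / (0.1 + 0.0097 + 0.2234) ≈ 3.67277.
ΔMB = ΔM / m = (+7.87) / 3.67277 ≈ 2.1428 billion.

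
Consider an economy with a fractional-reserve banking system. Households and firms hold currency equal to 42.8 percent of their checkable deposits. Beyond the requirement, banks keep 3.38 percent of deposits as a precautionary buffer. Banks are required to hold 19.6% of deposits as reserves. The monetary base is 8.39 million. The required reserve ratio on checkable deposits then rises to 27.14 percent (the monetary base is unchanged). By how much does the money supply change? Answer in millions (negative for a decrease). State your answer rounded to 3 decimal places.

-1.873 million

Initially m₁ = (1 + 0.428) / (0.196 + 0.0338 + 0.428) ≈ 2.17087, so M₁ = 2.17087 × 8.39 ≈ 18.2136 million.
After the change m₂ = (1 + 0.428) / (0.2714 + 0.0338 + 0.428) ≈ 1.94763, so M₂ = 1.94763 × 8.39 ≈ 16.3406 million.
ΔM = M₂ − M₁ = 16.3406 − 18.2136 = -1.873 million.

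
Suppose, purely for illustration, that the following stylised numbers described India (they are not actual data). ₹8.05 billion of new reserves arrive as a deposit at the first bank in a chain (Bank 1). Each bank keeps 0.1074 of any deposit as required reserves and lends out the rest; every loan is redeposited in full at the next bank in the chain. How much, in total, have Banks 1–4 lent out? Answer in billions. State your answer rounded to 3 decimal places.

₹24.434 billion

Bank i lends (1 − rr)^i of the original deposit: Bank 1 lends 8.05·0.8926 ≈ 7.1854, Bank 2 lends 8.05·0.8926² ≈ 6.4137, and so on.
Summing a geometric series: total = 8.05·[0.8926·(1 − 0.8926^4) / (1 − 0.8926)] ≈ 24.4341 billion.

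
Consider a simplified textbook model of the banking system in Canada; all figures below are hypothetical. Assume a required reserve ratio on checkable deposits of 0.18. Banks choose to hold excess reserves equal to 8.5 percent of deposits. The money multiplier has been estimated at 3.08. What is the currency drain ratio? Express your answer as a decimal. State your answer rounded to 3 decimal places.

0.088

Using m = 3.08. From m = (1 + c)/(c + rr + e), rearranging gives 1 + c = m·(c + rr + e), so c·(1 − m) = m·(rr + e) − 1.
Hence c = [m·(rr + e) − 1]/(1 − m) = [3.08 × (0.18 + 0.085) − 1] / (1 − 3.08) ≈ 0.088365.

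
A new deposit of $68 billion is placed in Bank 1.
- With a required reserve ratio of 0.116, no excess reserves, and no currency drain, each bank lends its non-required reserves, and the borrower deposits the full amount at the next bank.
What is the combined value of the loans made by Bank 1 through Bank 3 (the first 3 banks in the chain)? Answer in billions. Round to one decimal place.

Bank i lends (1 − rr)^i of the original deposit: Bank 1 lends 68·0.8840 = 60.1120, Bank 2 lends 68·0.8840² ≈ 53.1390, and so on.
Summing a geometric series: total = 68·[0.8840·(1 − 0.8840^3) / (1 − 0.8840)] ≈ 160.2259 billion.

$160.2 billion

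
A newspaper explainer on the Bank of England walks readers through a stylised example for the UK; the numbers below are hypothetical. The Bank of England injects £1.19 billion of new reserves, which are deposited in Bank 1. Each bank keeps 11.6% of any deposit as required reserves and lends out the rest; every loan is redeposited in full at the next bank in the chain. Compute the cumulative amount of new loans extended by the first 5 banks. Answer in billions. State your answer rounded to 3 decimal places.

Bank i lends (1 − rr)^i of the original deposit: Bank 1 lends 1.19·0.8840 ≈ 1.0520, Bank 2 lends 1.19·0.8840² ≈ 0.9299, and so on.
Summing a geometric series: total = 1.19·[0.8840·(1 − 0.8840^5) / (1 − 0.8840)] ≈ 4.1731 billion.

£4.173 billion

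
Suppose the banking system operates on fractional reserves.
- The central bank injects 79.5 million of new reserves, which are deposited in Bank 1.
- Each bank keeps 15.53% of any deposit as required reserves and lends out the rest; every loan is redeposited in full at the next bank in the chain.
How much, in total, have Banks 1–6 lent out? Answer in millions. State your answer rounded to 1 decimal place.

Bank i lends (1 − rr)^i of the original deposit: Bank 1 lends 79.5·0.8447 ≈ 67.1536, Bank 2 lends 79.5·0.8447² ≈ 56.7247, and so on.
Summing a geometric series: total = 79.5·[0.8447·(1 − 0.8447^6) / (1 − 0.8447)] ≈ 275.3352 million.

275.3 million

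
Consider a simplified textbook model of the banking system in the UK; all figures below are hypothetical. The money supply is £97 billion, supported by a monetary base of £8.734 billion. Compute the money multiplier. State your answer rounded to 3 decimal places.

11.106

The money multiplier is m = M / MB = 97 / 8.734 ≈ 11.10602.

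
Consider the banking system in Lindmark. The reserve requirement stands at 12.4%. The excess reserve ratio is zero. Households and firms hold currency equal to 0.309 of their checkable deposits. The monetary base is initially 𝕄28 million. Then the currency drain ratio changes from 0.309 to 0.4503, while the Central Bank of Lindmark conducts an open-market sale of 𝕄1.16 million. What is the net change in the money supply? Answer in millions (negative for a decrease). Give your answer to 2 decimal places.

Before: m₁ = (1 + 0.309) / (0.124 + 0.309) ≈ 3.02309, MB₁ = 28, so M₁ = 3.02309 × 28 ≈ 84.6465 million.
After: m₂ = (1 + 0.4503) / (0.124 + 0.4503) ≈ 2.52534, MB₂ = 28 − 1.16 = 26.84, so M₂ = 2.52534 × 26.84 ≈ 67.7801 million.
ΔM = M₂ − M₁ = 67.7801 − 84.6465 = -16.8664 million.

-16.87 million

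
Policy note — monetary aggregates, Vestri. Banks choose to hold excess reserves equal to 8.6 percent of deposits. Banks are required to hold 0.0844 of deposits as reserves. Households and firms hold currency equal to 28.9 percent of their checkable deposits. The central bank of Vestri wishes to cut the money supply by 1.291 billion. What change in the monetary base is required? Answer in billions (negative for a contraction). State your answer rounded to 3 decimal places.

The money multiplier is m = (1 + c) / (rr + e + c) = (1 + 0.289) / (0.0844 + 0.086 + 0.289) ≈ 2.80583.
ΔMB = ΔM / m = (−1.291) / 2.80583 ≈ -0.4601 billion.

-0.460 billion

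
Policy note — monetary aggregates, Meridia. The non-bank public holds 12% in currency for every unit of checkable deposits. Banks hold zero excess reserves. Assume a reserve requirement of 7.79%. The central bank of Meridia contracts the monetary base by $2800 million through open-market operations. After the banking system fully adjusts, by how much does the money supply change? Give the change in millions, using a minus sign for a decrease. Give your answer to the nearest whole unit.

The money multiplier is m = (1 + c) / (rr + c) = (1 + 0.12) / (0.0779 + 0.12) ≈ 5.65942.
The sale removes 2800 million of base, so ΔM = m × ΔMB = 5.65942 × (−2800) = -15846.376 million.

-15846 million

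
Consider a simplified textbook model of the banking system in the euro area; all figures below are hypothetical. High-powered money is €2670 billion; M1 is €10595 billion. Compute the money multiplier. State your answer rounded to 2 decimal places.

The money multiplier is m = M / MB = 10595 / 2670 ≈ 3.96816.

3.97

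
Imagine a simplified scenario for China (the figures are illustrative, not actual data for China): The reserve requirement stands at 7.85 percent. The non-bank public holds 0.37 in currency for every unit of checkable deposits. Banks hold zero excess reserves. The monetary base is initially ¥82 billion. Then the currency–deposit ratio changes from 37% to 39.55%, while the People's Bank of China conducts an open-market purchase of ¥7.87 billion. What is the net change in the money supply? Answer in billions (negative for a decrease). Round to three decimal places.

¥14.106 billion

Before: m₁ = (1 + 0.37) / (0.0785 + 0.37) ≈ 3.054627, MB₁ = 82, so M₁ = 3.054627 × 82 ≈ 250.4794 billion.
After: m₂ = (1 + 0.3955) / (0.0785 + 0.3955) ≈ 2.944093, MB₂ = 82 + 7.87 = 89.87, so M₂ = 2.944093 × 89.87 ≈ 264.5856 billion.
ΔM = M₂ − M₁ = 264.5856 − 250.4794 = 14.1062 billion.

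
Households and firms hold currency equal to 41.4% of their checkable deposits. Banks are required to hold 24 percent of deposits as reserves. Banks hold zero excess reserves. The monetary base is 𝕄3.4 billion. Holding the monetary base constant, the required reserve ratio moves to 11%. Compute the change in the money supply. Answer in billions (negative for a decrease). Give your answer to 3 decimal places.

𝕄1.824 billion

Initially m₁ = (1 + 0.414) / (0.24 + 0.414) ≈ 2.16208, so M₁ = 2.16208 × 3.4 ≈ 7.3511 billion.
After the change m₂ = (1 + 0.414) / (0.11 + 0.414) ≈ 2.69847, so M₂ = 2.69847 × 3.4 ≈ 9.1748 billion.
ΔM = M₂ − M₁ = 9.1748 − 7.3511 = 1.8237 billion.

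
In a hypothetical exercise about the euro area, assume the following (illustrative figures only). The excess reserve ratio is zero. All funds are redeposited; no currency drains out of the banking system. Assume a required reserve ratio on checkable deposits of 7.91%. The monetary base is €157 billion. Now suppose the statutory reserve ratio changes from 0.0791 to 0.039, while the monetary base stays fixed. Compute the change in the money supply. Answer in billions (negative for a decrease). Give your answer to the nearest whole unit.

€2041 billion

Initially m₁ = 1 / (0.0791) ≈ 12.6422, so M₁ = 12.6422 × 157 = 1984.8254 billion.
After the change m₂ = 1 / (0.039) ≈ 25.6410, so M₂ = 25.6410 × 157 = 4025.637 billion.
ΔM = M₂ − M₁ = 4025.637 − 1984.8254 = 2040.8116 billion.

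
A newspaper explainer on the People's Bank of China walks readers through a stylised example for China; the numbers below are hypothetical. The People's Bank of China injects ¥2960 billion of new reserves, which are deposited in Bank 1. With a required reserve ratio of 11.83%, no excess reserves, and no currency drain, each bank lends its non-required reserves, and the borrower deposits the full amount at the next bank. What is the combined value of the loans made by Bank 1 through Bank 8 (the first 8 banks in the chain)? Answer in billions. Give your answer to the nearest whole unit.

¥14004 billion

Bank i lends (1 − rr)^i of the original deposit: Bank 1 lends 2960·0.8817 = 2609.8320, Bank 2 lends 2960·0.8817² ≈ 2301.0889, and so on.
Summing a geometric series: total = 2960·[0.8817·(1 − 0.8817^8) / (1 − 0.8817)] ≈ 14003.7400 billion.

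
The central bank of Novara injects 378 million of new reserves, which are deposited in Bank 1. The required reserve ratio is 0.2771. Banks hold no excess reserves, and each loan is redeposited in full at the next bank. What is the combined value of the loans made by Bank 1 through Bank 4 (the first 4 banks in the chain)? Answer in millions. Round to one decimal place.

Bank i lends (1 − rr)^i of the original deposit: Bank 1 lends 378·0.7229 = 273.2562, Bank 2 lends 378·0.7229² ≈ 197.5369, and so on.
Summing a geometric series: total = 378·[0.7229·(1 − 0.7229^4) / (1 − 0.7229)] ≈ 716.8222 million.

716.8 million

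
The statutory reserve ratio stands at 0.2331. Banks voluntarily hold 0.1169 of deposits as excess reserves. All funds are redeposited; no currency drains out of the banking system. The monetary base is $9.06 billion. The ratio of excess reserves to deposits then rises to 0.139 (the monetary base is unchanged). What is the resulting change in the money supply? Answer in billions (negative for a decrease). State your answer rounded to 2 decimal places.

Initially m₁ = 1 / (0.2331 + 0.1169) ≈ 2.8571, so M₁ = 2.8571 × 9.06 ≈ 25.8853 billion.
After the change m₂ = 1 / (0.2331 + 0.139) ≈ 2.6874, so M₂ = 2.6874 × 9.06 ≈ 24.3478 billion.
ΔM = M₂ − M₁ = 24.3478 − 25.8853 = -1.5375 billion.

-1.54 billion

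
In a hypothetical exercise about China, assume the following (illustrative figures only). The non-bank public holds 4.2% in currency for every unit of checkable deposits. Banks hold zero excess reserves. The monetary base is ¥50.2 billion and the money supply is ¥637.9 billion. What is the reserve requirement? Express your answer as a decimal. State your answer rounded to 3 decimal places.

Using m = M/MB = 637.9/50.2 ≈ 12.707171. Since m = (1 + c)/(c + rr + e), the denominator satisfies c + rr + e = (1 + c)/m = (1 + 0.042) / 12.707171 ≈ 0.082001.
With c = 0.042 and e = 0, the reserve requirement is 0.082001 − 0.042 − 0 = 0.040001.

0.040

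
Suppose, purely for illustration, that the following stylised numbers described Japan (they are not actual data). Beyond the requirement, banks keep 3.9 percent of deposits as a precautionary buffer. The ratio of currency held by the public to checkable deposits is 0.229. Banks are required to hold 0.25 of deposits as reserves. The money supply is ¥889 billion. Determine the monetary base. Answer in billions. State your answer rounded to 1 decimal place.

The money multiplier is m = (1 + c) / (rr + e + c) = (1 + 0.229) / (0.25 + 0.039 + 0.229) ≈ 2.37259.
MB = M / m = 889 / 2.37259 ≈ 374.696 billion.

¥374.7 billion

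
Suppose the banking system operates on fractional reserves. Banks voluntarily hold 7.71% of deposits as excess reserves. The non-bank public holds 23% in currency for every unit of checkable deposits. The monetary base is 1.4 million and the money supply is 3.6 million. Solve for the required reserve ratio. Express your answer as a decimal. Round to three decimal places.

Using m = M/MB = 3.6/1.4 ≈ 2.571429. Since m = (1 + c)/(c + rr + e), the denominator satisfies c + rr + e = (1 + c)/m = (1 + 0.23) / 2.571429 ≈ 0.478333.
With c = 0.23 and e = 0.0771, the required reserve ratio is 0.478333 − 0.23 − 0.0771 = 0.171233.

0.171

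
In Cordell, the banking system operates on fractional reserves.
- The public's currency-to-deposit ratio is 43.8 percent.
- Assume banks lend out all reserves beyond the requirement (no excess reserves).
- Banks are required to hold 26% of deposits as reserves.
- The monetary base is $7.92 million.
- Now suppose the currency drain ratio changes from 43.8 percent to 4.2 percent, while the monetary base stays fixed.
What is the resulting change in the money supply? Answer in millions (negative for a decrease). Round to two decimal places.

$11.01 million

Initially m₁ = (1 + 0.438) / (0.26 + 0.438) ≈ 2.0602, so M₁ = 2.0602 × 7.92 ≈ 16.3168 million.
After the change m₂ = (1 + 0.042) / (0.26 + 0.042) ≈ 3.4503, so M₂ = 3.4503 × 7.92 ≈ 27.3264 million.
ΔM = M₂ − M₁ = 27.3264 − 16.3168 = 11.0096 million.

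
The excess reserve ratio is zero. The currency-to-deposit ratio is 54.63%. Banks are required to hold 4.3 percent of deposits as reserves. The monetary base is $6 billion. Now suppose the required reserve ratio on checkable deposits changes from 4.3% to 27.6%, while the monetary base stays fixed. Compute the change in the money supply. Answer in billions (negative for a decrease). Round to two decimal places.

-4.46 billion

Initially m₁ = (1 + 0.5463) / (0.043 + 0.5463) ≈ 2.6240, so M₁ = 2.6240 × 6 = 15.744 billion.
After the change m₂ = (1 + 0.5463) / (0.276 + 0.5463) ≈ 1.8805, so M₂ = 1.8805 × 6 = 11.283 billion.
ΔM = M₂ − M₁ = 11.283 − 15.744 = -4.461 billion.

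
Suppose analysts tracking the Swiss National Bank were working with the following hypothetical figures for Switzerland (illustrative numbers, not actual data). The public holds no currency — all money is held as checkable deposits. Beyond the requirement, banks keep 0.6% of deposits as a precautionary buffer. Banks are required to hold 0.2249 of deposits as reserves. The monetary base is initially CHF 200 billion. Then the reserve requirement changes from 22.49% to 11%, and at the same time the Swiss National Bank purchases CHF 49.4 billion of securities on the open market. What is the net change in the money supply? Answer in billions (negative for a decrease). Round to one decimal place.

Before: m₁ = 1 / (0.2249 + 0.006) ≈ 4.33088, MB₁ = 200, so M₁ = 4.33088 × 200 = 866.176 billion.
After: m₂ = 1 / (0.11 + 0.006) ≈ 8.62069, MB₂ = 200 + 49.4 = 249.4, so M₂ = 8.62069 × 249.4 ≈ 2150.0001 billion.
ΔM = M₂ − M₁ = 2150.0001 − 866.176 = 1283.8241 billion.

CHF 1283.8 billion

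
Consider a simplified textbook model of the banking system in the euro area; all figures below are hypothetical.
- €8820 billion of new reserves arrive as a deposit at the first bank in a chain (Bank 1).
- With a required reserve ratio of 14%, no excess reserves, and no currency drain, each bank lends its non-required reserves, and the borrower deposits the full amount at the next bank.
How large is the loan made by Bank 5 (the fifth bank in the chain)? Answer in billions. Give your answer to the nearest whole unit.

€4149 billion

Each bank lends a fraction (1 − rr) = 0.8600 of the deposit it receives, so Bank 5 receives 8820·0.8600^4 and lends 8820·0.8600^5 ≈ 4149.1663 billion.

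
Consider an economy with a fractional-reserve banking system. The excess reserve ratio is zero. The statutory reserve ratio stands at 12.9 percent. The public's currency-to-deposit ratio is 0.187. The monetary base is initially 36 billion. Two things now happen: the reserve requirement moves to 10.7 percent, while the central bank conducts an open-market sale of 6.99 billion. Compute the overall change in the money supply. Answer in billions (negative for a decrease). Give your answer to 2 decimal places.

-18.10 billion

Before: m₁ = (1 + 0.187) / (0.129 + 0.187) ≈ 3.75633, MB₁ = 36, so M₁ = 3.75633 × 36 ≈ 135.2279 billion.
After: m₂ = (1 + 0.187) / (0.107 + 0.187) ≈ 4.03741, MB₂ = 36 − 6.99 = 29.01, so M₂ = 4.03741 × 29.01 ≈ 117.1253 billion.
ΔM = M₂ − M₁ = 117.1253 − 135.2279 = -18.1026 billion.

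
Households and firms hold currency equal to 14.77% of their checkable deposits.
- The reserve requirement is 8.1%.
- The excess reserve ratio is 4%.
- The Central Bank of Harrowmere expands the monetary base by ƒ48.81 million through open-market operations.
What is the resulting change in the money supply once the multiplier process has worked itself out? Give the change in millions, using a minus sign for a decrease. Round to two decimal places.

The money multiplier is m = (1 + c) / (rr + e + c) = (1 + 0.1477) / (0.081 + 0.04 + 0.1477) ≈ 4.27131.
The purchase adds 48.81 million of base, so ΔM = m × ΔMB = 4.27131 × (+48.81) ≈ 208.4826 million.

ƒ208.48 million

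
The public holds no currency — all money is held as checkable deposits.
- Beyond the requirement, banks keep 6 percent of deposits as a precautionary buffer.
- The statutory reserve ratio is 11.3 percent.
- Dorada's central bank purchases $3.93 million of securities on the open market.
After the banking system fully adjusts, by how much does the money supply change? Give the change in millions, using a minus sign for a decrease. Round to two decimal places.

The money multiplier is m = 1 / (rr + e) = 1 / (0.113 + 0.06) ≈ 5.7803.
The purchase adds 3.93 million of base, so ΔM = m × ΔMB = 5.7803 × (+3.93) ≈ 22.7166 million.

$22.72 million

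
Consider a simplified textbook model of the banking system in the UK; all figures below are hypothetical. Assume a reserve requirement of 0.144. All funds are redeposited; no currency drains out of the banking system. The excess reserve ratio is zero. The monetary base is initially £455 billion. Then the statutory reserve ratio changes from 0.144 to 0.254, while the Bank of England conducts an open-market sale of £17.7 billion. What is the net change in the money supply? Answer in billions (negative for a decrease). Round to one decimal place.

Before: m₁ = 1 / (0.144) ≈ 6.94444, MB₁ = 455, so M₁ = 6.94444 × 455 = 3159.7202 billion.
After: m₂ = 1 / (0.254) ≈ 3.93701, MB₂ = 455 − 17.7 = 437.3, so M₂ = 3.93701 × 437.3 ≈ 1721.6545 billion.
ΔM = M₂ − M₁ = 1721.6545 − 3159.7202 = -1438.0657 billion.

-1438.1 billion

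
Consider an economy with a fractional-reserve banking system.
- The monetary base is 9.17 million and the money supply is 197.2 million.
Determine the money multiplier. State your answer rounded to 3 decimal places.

The money multiplier is m = M / MB = 197.2 / 9.17 ≈ 21.50491.

21.505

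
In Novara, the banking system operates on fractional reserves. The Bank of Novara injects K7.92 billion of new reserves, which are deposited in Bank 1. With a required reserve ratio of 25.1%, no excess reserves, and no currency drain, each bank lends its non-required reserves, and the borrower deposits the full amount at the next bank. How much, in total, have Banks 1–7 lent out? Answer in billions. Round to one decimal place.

Bank i lends (1 − rr)^i of the original deposit: Bank 1 lends 7.92·0.7490 ≈ 5.9321, Bank 2 lends 7.92·0.7490² ≈ 4.4431, and so on.
Summing a geometric series: total = 7.92·[0.7490·(1 − 0.7490^7) / (1 − 0.7490)] ≈ 20.5084 billion.

K20.5 billion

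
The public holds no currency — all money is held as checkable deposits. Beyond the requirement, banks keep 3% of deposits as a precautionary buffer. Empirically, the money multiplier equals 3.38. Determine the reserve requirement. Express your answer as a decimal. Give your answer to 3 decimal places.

Using m = 3.38. Since m = (1 + c)/(c + rr + e), the denominator satisfies c + rr + e = (1 + c)/m = (1 + 0) / 3.38 ≈ 0.295858.
With c = 0 and e = 0.03, the reserve requirement is 0.295858 − 0 − 0.03 = 0.265858.

0.266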